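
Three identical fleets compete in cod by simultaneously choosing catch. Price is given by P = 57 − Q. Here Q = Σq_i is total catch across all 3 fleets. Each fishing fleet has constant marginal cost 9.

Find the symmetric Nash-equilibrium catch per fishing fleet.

A representative fishing fleet's profit is π_i = q_i(57 − Q) − 9q_i, with Q = q_i + Σ_{j≠i} q_j.
First-order condition: 48 − 2q_i − Σ_{j≠i} q_j = 0.
Imposing symmetry (q_j = q for all j) turns Σ_{j≠i} q_j into 2q, so 48 = 4q and q = 12.

12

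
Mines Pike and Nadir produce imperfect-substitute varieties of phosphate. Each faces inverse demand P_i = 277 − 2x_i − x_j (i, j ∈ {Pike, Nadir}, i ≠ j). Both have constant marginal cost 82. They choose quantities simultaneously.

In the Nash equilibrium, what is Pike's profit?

3042

Mine Pike's profit: π = x_{Pike}(277 − 2x_{Pike} − x_{Nadir}) − 82x_{Pike}.
∂π/∂x_{Pike} = 195 − 4x_{Pike} − x_{Nadir} = 0 ⇒ x_{Pike} = 48.75 − 0.25x_{Nadir}.
The game is symmetric, so in equilibrium x_{Nadir} = x_{Pike}: the reaction function gives 1.25x_{Pike} = 48.75, hence x_{Pike} = 39.
P_{Pike} = 277 − 2·39 − 39 = 160.
Profit = (160 − 82)·39 = 3042.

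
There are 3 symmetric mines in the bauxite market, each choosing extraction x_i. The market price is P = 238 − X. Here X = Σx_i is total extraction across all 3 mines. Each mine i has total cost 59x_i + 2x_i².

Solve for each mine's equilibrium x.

22.375

A representative mine's profit is π_i = x_i(238 − X) − 59x_i − 2x_i², with X = x_i + Σ_{j≠i} x_j.
First-order condition: 179 − 6x_i − Σ_{j≠i} x_j = 0.
Imposing symmetry (x_j = x for all j) turns Σ_{j≠i} x_j into 2x, so 179 = 8x and x = 22.375.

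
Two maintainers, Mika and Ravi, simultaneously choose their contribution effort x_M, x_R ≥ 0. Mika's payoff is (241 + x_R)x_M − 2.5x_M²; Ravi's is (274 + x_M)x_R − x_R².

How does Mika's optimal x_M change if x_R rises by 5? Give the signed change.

Expanding Mika's payoff: 241x_M + x_Rx_M − 2.5x_M².
∂π/∂x_M = 241 + x_R − 5x_M = 0, so x_M = 48.2 + 0.2x_R.
The reaction-function slope is 0.2, so a 5-unit rise in x_R moves x_M by 0.2 × 5 = 1. Mika's best response rises — the actions are strategic complements.

1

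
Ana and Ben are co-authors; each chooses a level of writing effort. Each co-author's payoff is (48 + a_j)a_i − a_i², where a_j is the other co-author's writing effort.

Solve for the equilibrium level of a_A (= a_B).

48

Ana's payoff is (48 + a_B)a_A − a_A².
∂π/∂a_A = 48 + a_B − 2a_A = 0, so a_A = 24 + 0.5a_B.
By symmetry a_B = a_A; substituting into the reaction function, 0.5a_A = 24 and a_A = 48.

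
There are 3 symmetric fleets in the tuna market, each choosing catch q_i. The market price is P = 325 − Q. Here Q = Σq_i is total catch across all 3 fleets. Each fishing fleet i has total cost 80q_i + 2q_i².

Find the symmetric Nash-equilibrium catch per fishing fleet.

30.625

A representative fishing fleet's profit is π_i = q_i(325 − Q) − 80q_i − 2q_i², with Q = q_i + Σ_{j≠i} q_j.
First-order condition: 245 − 6q_i − Σ_{j≠i} q_j = 0.
Imposing symmetry (q_j = q for all j) turns Σ_{j≠i} q_j into 2q, so 245 = 8q and q = 30.625.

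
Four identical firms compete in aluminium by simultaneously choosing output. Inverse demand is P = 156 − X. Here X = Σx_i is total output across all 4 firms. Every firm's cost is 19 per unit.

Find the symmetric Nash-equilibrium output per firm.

27.4

A representative firm's profit is π_i = x_i(156 − X) − 19x_i, with X = x_i + Σ_{j≠i} x_j.
First-order condition: 137 − 2x_i − Σ_{j≠i} x_j = 0.
Imposing symmetry (x_j = x for all j) turns Σ_{j≠i} x_j into 3x, so 137 = 5x and x = 27.4.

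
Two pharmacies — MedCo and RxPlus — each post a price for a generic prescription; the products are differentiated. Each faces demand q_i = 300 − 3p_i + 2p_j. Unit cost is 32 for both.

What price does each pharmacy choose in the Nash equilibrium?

99

MedCo's profit: π = (p_{MedCo} − 32)(300 − 3p_{MedCo} + 2p_{RxPlus}).
∂π/∂p_{MedCo} = 396 − 6p_{MedCo} + 2p_{RxPlus} = 0 ⇒ p_{MedCo} = 66 + (1/3)p_{RxPlus}.
The game is symmetric, so in equilibrium p_{RxPlus} = p_{MedCo}: the reaction function gives (2/3)p_{MedCo} = 66, hence p_{MedCo} = 99.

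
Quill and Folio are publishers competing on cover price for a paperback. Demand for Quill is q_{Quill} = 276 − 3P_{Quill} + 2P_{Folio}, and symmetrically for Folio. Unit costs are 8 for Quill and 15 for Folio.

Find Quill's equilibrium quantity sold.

Quill's profit: π = (P_{Quill} − 8)(276 − 3P_{Quill} + 2P_{Folio}).
∂π/∂P_{Quill} = 300 − 6P_{Quill} + 2P_{Folio} = 0 ⇒ P_{Quill} = 50 + (1/3)P_{Folio}.
Similarly P_{Folio} = 53.5 + (1/3)P_{Quill}.
Solving the two reaction functions simultaneously: (1 − (1/3)(1/3))P_{Quill} = 50 + (1/3)·53.5, so (8/9)P_{Quill} = 407/6 and P_{Quill} = 76.3125.
Then P_{Folio} = 53.5 + (1/3)·76.3125 = 78.9375.
q_{Quill} = 276 − 3·76.3125 + 2·78.9375 = 204.9375.

204.9375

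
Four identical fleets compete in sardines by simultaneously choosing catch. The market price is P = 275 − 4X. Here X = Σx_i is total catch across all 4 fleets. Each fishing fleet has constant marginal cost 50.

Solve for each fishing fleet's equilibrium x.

A representative fishing fleet's profit is π_i = x_i(275 − 4X) − 50x_i, with X = x_i + Σ_{j≠i} x_j.
First-order condition: 225 − 8x_i − 4Σ_{j≠i} x_j = 0.
Imposing symmetry (x_j = x for all j) turns Σ_{j≠i} x_j into 3x, so 225 = 20x and x = 11.25.

11.25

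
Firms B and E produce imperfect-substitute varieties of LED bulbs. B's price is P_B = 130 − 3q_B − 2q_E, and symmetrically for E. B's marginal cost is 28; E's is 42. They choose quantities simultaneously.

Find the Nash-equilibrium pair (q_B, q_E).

Firm B's profit: π = q_B(130 − 3q_B − 2q_E) − 28q_B.
∂π/∂q_B = 102 − 6q_B − 2q_E = 0 ⇒ q_B = 17 − (1/3)q_E.
Similarly q_E = 44/3 − (1/3)q_B.
Plugging q_E into B's best response: q_B = 17 − (1/3)(44/3 − (1/3)q_B) ⇒ (8/9)q_B = 109/9, so q_B = 13.625.
Then q_E = 44/3 − (1/3)·13.625 = 10.125.

13.625, 10.125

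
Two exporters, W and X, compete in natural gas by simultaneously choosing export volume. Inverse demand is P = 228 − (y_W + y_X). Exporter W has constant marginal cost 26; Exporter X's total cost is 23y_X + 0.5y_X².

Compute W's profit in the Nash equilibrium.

6432.04

Exporter W's profit: π = y_W(228 − (y_W + y_X)) − 26y_W.
∂π/∂y_W = 202 − 2y_W − y_X = 0, so y_W = 101 − 0.5y_X.
For X: ∂π/∂y_X = 205 − 3y_X − y_W = 0 ⇒ y_X = 205/3 − (1/3)y_W.
Solving the two reaction functions simultaneously: (1 − (−0.5)(−1/3))y_W = 101 − 0.5·(205/3), so (5/6)y_W = 401/6 and y_W = 80.2.
Then y_X = 205/3 − (1/3)·80.2 = 41.6.
Price P = 228 − 121.8 = 106.2.
W's profit: (106.2 − 26)·80.2 = 6432.04.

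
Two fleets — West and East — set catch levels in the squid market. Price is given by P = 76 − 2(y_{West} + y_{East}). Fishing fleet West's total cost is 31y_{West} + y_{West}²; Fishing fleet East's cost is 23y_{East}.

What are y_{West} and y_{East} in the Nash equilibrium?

Fishing fleet West's profit: π = y_{West}(76 − 2(y_{West} + y_{East})) − 31y_{West} − y_{West}².
∂π/∂y_{West} = 45 − 6y_{West} − 2y_{East} = 0, so y_{West} = 7.5 − (1/3)y_{East}.
For East: ∂π/∂y_{East} = 53 − 4y_{East} − 2y_{West} = 0 ⇒ y_{East} = 13.25 − 0.5y_{West}.
Plugging y_{East} into West's best response: y_{West} = 7.5 − (1/3)(13.25 − 0.5y_{West}) ⇒ (5/6)y_{West} = 37/12, so y_{West} = 3.7.
Then y_{East} = 13.25 − 0.5·3.7 = 11.4.

3.7, 11.4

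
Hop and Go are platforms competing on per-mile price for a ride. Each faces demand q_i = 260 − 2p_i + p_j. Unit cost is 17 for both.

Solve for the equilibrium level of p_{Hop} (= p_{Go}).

Hop's profit: π = (p_{Hop} − 17)(260 − 2p_{Hop} + p_{Go}).
∂π/∂p_{Hop} = 294 − 4p_{Hop} + p_{Go} = 0 ⇒ p_{Hop} = 73.5 + 0.25p_{Go}.
By symmetry p_{Go} = p_{Hop}; substituting into the reaction function, 0.75p_{Hop} = 73.5 and p_{Hop} = 98.

98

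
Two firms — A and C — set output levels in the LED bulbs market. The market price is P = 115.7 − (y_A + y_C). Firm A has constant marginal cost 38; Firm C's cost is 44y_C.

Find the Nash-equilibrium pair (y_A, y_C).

Firm A's profit: π = y_A(115.7 − (y_A + y_C)) − 38y_A.
∂π/∂y_A = 77.7 − 2y_A − y_C = 0, so y_A = 38.85 − 0.5y_C.
By the same steps for C: y_C = 35.85 − 0.5y_A.
Plugging y_C into A's best response: y_A = 38.85 − 0.5(35.85 − 0.5y_A) ⇒ 0.75y_A = 20.925, so y_A = 27.9.
Then y_C = 35.85 − 0.5·27.9 = 21.9.

27.9, 21.9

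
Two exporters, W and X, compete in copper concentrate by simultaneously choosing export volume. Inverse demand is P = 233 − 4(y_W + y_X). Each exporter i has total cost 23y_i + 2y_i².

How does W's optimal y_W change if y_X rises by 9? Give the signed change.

Exporter W's profit: π = y_W(233 − 4(y_W + y_X)) − 23y_W − 2y_W².
∂π/∂y_W = 210 − 12y_W − 4y_X = 0, so y_W = 17.5 − (1/3)y_X.
The reaction-function slope is −1/3, so a 9-unit rise in y_X moves y_W by −1/3 × 9 = −3. W's best response falls — the actions are strategic substitutes.

-3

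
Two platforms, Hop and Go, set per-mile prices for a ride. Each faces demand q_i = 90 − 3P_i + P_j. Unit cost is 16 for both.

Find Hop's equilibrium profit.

403.68

Hop's profit: π = (P_{Hop} − 16)(90 − 3P_{Hop} + P_{Go}).
∂π/∂P_{Hop} = 138 − 6P_{Hop} + P_{Go} = 0 ⇒ P_{Hop} = 23 + (1/6)P_{Go}.
By symmetry P_{Go} = P_{Hop}; substituting into the reaction function, (5/6)P_{Hop} = 23 and P_{Hop} = 27.6.
q_{Hop} = 90 − 3·27.6 + 27.6 = 34.8.
Profit = (27.6 − 16)·34.8 = 403.68.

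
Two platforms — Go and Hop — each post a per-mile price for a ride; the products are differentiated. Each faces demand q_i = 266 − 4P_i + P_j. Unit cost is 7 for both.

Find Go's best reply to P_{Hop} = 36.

Go's profit: π = (P_{Go} − 7)(266 − 4P_{Go} + P_{Hop}).
∂π/∂P_{Go} = 294 − 8P_{Go} + P_{Hop} = 0 ⇒ P_{Go} = 36.75 + 0.125P_{Hop}.
At P_{Hop} = 36: P_{Go} = 36.75 + 0.125·36 = 41.25.

41.25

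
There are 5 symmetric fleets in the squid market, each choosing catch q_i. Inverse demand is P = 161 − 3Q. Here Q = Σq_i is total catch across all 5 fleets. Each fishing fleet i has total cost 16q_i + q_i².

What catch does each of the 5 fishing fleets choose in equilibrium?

7.25

A representative fishing fleet's profit is π_i = q_i(161 − 3Q) − 16q_i − q_i², with Q = q_i + Σ_{j≠i} q_j.
First-order condition: 145 − 8q_i − 3Σ_{j≠i} q_j = 0.
In a symmetric equilibrium every fishing fleet chooses the same q, so Σ_{j≠i} q_j = 4q. The condition becomes 145 − 20q = 0, giving q = 145/20 = 7.25.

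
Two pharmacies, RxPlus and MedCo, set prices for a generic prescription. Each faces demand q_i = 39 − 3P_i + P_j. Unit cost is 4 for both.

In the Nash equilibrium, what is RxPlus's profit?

115.32

RxPlus's profit: π = (P_{RxPlus} − 4)(39 − 3P_{RxPlus} + P_{MedCo}).
∂π/∂P_{RxPlus} = 51 − 6P_{RxPlus} + P_{MedCo} = 0 ⇒ P_{RxPlus} = 8.5 + (1/6)P_{MedCo}.
By symmetry P_{MedCo} = P_{RxPlus}; substituting into the reaction function, (5/6)P_{RxPlus} = 8.5 and P_{RxPlus} = 10.2.
q_{RxPlus} = 39 − 3·10.2 + 10.2 = 18.6.
Profit = (10.2 − 4)·18.6 = 115.32.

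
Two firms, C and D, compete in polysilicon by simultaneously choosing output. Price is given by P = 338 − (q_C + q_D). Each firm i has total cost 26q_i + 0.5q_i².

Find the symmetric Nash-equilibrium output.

Firm C's profit: π = q_C(338 − (q_C + q_D)) − 26q_C − 0.5q_C².
∂π/∂q_C = 312 − 3q_C − q_D = 0, so q_C = 104 − (1/3)q_D.
Setting q_C = q_D in the reaction function: q_C = 104 − (1/3)q_C, so q_C = 104 / (4/3) = 78.

78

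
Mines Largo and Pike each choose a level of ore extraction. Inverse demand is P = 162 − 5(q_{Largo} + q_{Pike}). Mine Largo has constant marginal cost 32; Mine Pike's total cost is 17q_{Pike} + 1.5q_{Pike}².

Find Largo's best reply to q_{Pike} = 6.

Mine Largo's profit: π = q_{Largo}(162 − 5(q_{Largo} + q_{Pike})) − 32q_{Largo}.
∂π/∂q_{Largo} = 130 − 10q_{Largo} − 5q_{Pike} = 0, so q_{Largo} = 13 − 0.5q_{Pike}.
At q_{Pike} = 6: q_{Largo} = 13 − 0.5·6 = 10.

10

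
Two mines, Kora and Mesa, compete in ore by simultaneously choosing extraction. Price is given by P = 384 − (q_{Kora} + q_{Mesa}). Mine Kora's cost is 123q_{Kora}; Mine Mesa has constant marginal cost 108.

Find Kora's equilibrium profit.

6724

Mine Kora's profit: π = q_{Kora}(384 − (q_{Kora} + q_{Mesa})) − 123q_{Kora}.
∂π/∂q_{Kora} = 261 − 2q_{Kora} − q_{Mesa} = 0, so q_{Kora} = 130.5 − 0.5q_{Mesa}.
By the same steps for Mesa: q_{Mesa} = 138 − 0.5q_{Kora}.
Solving the two reaction functions simultaneously: (1 − (−0.5)(−0.5))q_{Kora} = 130.5 − 0.5·138, so 0.75q_{Kora} = 61.5 and q_{Kora} = 82.
Then q_{Mesa} = 138 − 0.5·82 = 97.
Price P = 384 − 179 = 205.
Kora's profit: (205 − 123)·82 = 6724.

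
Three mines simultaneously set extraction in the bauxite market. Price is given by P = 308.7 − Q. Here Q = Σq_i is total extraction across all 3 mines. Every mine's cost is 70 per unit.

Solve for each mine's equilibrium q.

A representative mine's profit is π_i = q_i(308.7 − Q) − 70q_i, with Q = q_i + Σ_{j≠i} q_j.
First-order condition: 238.7 − 2q_i − Σ_{j≠i} q_j = 0.
In a symmetric equilibrium every mine chooses the same q, so Σ_{j≠i} q_j = 2q. The condition becomes 238.7 − 4q = 0, giving q = 238.7/4 = 59.675.

59.675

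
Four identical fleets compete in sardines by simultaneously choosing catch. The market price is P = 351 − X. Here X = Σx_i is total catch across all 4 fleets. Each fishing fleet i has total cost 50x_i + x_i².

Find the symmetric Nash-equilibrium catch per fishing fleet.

A representative fishing fleet's profit is π_i = x_i(351 − X) − 50x_i − x_i², with X = x_i + Σ_{j≠i} x_j.
First-order condition: 301 − 4x_i − Σ_{j≠i} x_j = 0.
In a symmetric equilibrium every fishing fleet chooses the same x, so Σ_{j≠i} x_j = 3x. The condition becomes 301 − 7x = 0, giving x = 301/7 = 43.

43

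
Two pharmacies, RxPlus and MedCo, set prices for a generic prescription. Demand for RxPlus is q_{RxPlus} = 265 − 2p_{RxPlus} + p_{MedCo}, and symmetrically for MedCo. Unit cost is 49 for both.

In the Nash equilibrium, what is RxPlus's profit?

10368

RxPlus's profit: π = (p_{RxPlus} − 49)(265 − 2p_{RxPlus} + p_{MedCo}).
∂π/∂p_{RxPlus} = 363 − 4p_{RxPlus} + p_{MedCo} = 0 ⇒ p_{RxPlus} = 90.75 + 0.25p_{MedCo}.
Setting p_{RxPlus} = p_{MedCo} in the reaction function: p_{RxPlus} = 90.75 + 0.25p_{RxPlus}, so p_{RxPlus} = 90.75 / 0.75 = 121.
q_{RxPlus} = 265 − 2·121 + 121 = 144.
Profit = (121 − 49)·144 = 10368.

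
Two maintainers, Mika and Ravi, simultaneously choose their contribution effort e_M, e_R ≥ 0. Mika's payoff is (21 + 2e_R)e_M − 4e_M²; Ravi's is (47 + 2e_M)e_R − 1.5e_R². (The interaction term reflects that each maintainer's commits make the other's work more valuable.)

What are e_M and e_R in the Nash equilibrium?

Expanding Mika's payoff: 21e_M + 2e_Re_M − 4e_M².
∂π/∂e_M = 21 + 2e_R − 8e_M = 0, so e_M = 2.625 + 0.25e_R.
Likewise for Ravi: e_R = 47/3 + (2/3)e_M.
Solving the two reaction functions simultaneously: (1 − (0.25)(2/3))e_M = 2.625 + 0.25·(47/3), so (5/6)e_M = 157/24 and e_M = 7.85.
Then e_R = 47/3 + (2/3)·7.85 = 20.9.

7.85, 20.9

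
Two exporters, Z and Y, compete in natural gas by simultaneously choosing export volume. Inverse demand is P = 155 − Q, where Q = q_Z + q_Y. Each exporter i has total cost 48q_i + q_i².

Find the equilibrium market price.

Exporter Z's profit: π = q_Z(155 − (q_Z + q_Y)) − 48q_Z − q_Z².
∂π/∂q_Z = 107 − 4q_Z − q_Y = 0, so q_Z = 26.75 − 0.25q_Y.
Setting q_Z = q_Y in the reaction function: q_Z = 26.75 − 0.25q_Z, so q_Z = 26.75 / 1.25 = 21.4.
Equilibrium price: P = 155 − 42.8 = 112.2.

112.2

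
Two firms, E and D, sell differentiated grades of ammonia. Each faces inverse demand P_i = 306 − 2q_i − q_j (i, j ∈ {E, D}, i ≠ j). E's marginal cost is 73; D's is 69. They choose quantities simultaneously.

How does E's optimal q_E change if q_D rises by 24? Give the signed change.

-6

Firm E's profit: π = q_E(306 − 2q_E − q_D) − 73q_E.
∂π/∂q_E = 233 − 4q_E − q_D = 0 ⇒ q_E = 58.25 − 0.25q_D.
The reaction-function slope is −0.25, so a 24-unit rise in q_D moves q_E by −0.25 × 24 = −6. E's best response falls — the actions are strategic substitutes.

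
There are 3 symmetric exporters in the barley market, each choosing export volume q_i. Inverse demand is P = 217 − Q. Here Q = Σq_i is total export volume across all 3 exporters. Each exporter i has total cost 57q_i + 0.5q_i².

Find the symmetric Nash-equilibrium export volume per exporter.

32

A representative exporter's profit is π_i = q_i(217 − Q) − 57q_i − 0.5q_i², with Q = q_i + Σ_{j≠i} q_j.
First-order condition: 160 − 3q_i − Σ_{j≠i} q_j = 0.
In a symmetric equilibrium every exporter chooses the same q, so Σ_{j≠i} q_j = 2q. The condition becomes 160 − 5q = 0, giving q = 160/5 = 32.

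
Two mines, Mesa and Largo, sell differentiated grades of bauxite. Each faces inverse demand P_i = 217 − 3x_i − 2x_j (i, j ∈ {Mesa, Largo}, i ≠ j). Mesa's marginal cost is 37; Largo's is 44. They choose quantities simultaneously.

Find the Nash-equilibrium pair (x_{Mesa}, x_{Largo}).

Mine Mesa's profit: π = x_{Mesa}(217 − 3x_{Mesa} − 2x_{Largo}) − 37x_{Mesa}.
∂π/∂x_{Mesa} = 180 − 6x_{Mesa} − 2x_{Largo} = 0 ⇒ x_{Mesa} = 30 − (1/3)x_{Largo}.
Similarly x_{Largo} = 173/6 − (1/3)x_{Mesa}.
Plugging x_{Largo} into Mesa's best response: x_{Mesa} = 30 − (1/3)(173/6 − (1/3)x_{Mesa}) ⇒ (8/9)x_{Mesa} = 367/18, so x_{Mesa} = 22.9375.
Then x_{Largo} = 173/6 − (1/3)·22.9375 = 21.1875.

22.9375, 21.1875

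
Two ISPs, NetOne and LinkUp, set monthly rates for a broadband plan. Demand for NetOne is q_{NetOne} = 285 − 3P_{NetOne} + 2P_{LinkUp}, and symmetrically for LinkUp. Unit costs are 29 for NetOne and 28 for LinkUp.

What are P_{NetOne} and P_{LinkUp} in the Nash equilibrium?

NetOne's profit: π = (P_{NetOne} − 29)(285 − 3P_{NetOne} + 2P_{LinkUp}).
∂π/∂P_{NetOne} = 372 − 6P_{NetOne} + 2P_{LinkUp} = 0 ⇒ P_{NetOne} = 62 + (1/3)P_{LinkUp}.
Similarly P_{LinkUp} = 61.5 + (1/3)P_{NetOne}.
Solving the two reaction functions simultaneously: (1 − (1/3)(1/3))P_{NetOne} = 62 + (1/3)·61.5, so (8/9)P_{NetOne} = 82.5 and P_{NetOne} = 92.8125.
Then P_{LinkUp} = 61.5 + (1/3)·92.8125 = 92.4375.

92.8125, 92.4375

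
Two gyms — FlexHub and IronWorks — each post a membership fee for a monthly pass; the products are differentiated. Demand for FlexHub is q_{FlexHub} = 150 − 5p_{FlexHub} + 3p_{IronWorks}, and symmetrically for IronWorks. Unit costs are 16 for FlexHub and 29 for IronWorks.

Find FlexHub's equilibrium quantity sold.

FlexHub's profit: π = (p_{FlexHub} − 16)(150 − 5p_{FlexHub} + 3p_{IronWorks}).
∂π/∂p_{FlexHub} = 230 − 10p_{FlexHub} + 3p_{IronWorks} = 0 ⇒ p_{FlexHub} = 23 + 0.3p_{IronWorks}.
Similarly p_{IronWorks} = 29.5 + 0.3p_{FlexHub}.
Plugging p_{IronWorks} into FlexHub's best response: p_{FlexHub} = 23 + 0.3(29.5 + 0.3p_{FlexHub}) ⇒ 0.91p_{FlexHub} = 31.85, so p_{FlexHub} = 35.
Then p_{IronWorks} = 29.5 + 0.3·35 = 40.
q_{FlexHub} = 150 − 5·35 + 3·40 = 95.

95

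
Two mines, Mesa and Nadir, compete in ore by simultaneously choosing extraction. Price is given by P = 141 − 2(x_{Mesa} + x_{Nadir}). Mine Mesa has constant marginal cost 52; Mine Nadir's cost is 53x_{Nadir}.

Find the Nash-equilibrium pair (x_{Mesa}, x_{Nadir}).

15, 14.5

Mine Mesa's profit: π = x_{Mesa}(141 − 2(x_{Mesa} + x_{Nadir})) − 52x_{Mesa}.
∂π/∂x_{Mesa} = 89 − 4x_{Mesa} − 2x_{Nadir} = 0, so x_{Mesa} = 22.25 − 0.5x_{Nadir}.
By the same steps for Nadir: x_{Nadir} = 22 − 0.5x_{Mesa}.
Plugging x_{Nadir} into Mesa's best response: x_{Mesa} = 22.25 − 0.5(22 − 0.5x_{Mesa}) ⇒ 0.75x_{Mesa} = 11.25, so x_{Mesa} = 15.
Then x_{Nadir} = 22 − 0.5·15 = 14.5.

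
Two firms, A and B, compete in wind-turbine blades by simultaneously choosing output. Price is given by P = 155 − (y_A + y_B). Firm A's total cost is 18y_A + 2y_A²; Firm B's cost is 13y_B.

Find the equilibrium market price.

Firm A's profit: π = y_A(155 − (y_A + y_B)) − 18y_A − 2y_A².
∂π/∂y_A = 137 − 6y_A − y_B = 0, so y_A = 137/6 − (1/6)y_B.
For B: ∂π/∂y_B = 142 − 2y_B − y_A = 0 ⇒ y_B = 71 − 0.5y_A.
Substituting the second reaction function into the first: y_A = 137/6 − (1/6)(71 − 0.5y_A), which gives (11/12)y_A = 11 ⇒ y_A = 12.
Then y_B = 71 − 0.5·12 = 65.
Equilibrium price: P = 155 − 77 = 78.

78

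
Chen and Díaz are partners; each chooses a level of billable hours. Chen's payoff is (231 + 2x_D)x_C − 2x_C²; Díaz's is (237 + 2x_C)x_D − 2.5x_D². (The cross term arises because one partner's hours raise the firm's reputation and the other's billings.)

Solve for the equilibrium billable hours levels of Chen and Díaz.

Expanding Chen's payoff: 231x_C + 2x_Dx_C − 2x_C².
∂π/∂x_C = 231 + 2x_D − 4x_C = 0, so x_C = 57.75 + 0.5x_D.
Likewise for Díaz: x_D = 47.4 + 0.4x_C.
Plugging x_D into Chen's best response: x_C = 57.75 + 0.5(47.4 + 0.4x_C) ⇒ 0.8x_C = 81.45, so x_C = 101.8125.
Then x_D = 47.4 + 0.4·101.8125 = 88.125.

101.8125, 88.125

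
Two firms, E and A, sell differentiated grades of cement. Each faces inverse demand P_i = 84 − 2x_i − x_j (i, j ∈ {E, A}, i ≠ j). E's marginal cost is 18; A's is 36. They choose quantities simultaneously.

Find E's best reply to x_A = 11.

13.75

Firm E's profit: π = x_E(84 − 2x_E − x_A) − 18x_E.
∂π/∂x_E = 66 − 4x_E − x_A = 0 ⇒ x_E = 16.5 − 0.25x_A.
At x_A = 11: x_E = 16.5 − 0.25·11 = 13.75.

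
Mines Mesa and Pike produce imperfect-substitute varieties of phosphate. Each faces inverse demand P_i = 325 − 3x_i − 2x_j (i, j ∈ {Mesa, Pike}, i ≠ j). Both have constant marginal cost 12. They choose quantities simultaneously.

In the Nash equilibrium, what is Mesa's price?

129.375

Mine Mesa's profit: π = x_{Mesa}(325 − 3x_{Mesa} − 2x_{Pike}) − 12x_{Mesa}.
∂π/∂x_{Mesa} = 313 − 6x_{Mesa} − 2x_{Pike} = 0 ⇒ x_{Mesa} = 313/6 − (1/3)x_{Pike}.
Setting x_{Mesa} = x_{Pike} in the reaction function: x_{Mesa} = 313/6 − (1/3)x_{Mesa}, so x_{Mesa} = (313/6) / (4/3) = 39.125.
P_{Mesa} = 325 − 3·39.125 − 2·39.125 = 129.375.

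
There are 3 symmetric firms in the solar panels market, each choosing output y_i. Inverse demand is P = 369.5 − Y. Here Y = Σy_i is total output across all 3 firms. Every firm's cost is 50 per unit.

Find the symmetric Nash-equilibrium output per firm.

79.875

A representative firm's profit is π_i = y_i(369.5 − Y) − 50y_i, with Y = y_i + Σ_{j≠i} y_j.
First-order condition: 319.5 − 2y_i − Σ_{j≠i} y_j = 0.
In a symmetric equilibrium every firm chooses the same y, so Σ_{j≠i} y_j = 2y. The condition becomes 319.5 − 4y = 0, giving y = 319.5/4 = 79.875.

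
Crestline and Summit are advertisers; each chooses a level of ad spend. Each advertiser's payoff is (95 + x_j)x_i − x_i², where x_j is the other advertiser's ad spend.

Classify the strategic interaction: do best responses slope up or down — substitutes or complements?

strategic complements

Crestline's payoff is (95 + x_S)x_C − x_C².
∂π/∂x_C = 95 + x_S − 2x_C = 0, so x_C = 47.5 + 0.5x_S.
The best-response slope dx_C/dx_S = 0.5 > 0: the reaction function is upward-sloping, so the choices are strategic complements.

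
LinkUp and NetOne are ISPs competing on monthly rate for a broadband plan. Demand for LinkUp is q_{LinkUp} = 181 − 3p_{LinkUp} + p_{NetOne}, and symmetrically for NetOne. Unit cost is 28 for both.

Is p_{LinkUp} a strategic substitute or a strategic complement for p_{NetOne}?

LinkUp's profit: π = (p_{LinkUp} − 28)(181 − 3p_{LinkUp} + p_{NetOne}).
∂π/∂p_{LinkUp} = 265 − 6p_{LinkUp} + p_{NetOne} = 0 ⇒ p_{LinkUp} = 265/6 + (1/6)p_{NetOne}.
The best-response slope dp_{LinkUp}/dp_{NetOne} = 1/6 > 0: the reaction function is upward-sloping, so the choices are strategic complements.

strategic complements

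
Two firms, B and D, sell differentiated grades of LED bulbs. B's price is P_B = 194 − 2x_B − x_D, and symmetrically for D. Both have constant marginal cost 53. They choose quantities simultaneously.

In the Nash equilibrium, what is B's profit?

Firm B's profit: π = x_B(194 − 2x_B − x_D) − 53x_B.
∂π/∂x_B = 141 − 4x_B − x_D = 0 ⇒ x_B = 35.25 − 0.25x_D.
By symmetry x_D = x_B; substituting into the reaction function, 1.25x_B = 35.25 and x_B = 28.2.
P_B = 194 − 2·28.2 − 28.2 = 109.4.
Profit = (109.4 − 53)·28.2 = 1590.48.

1590.48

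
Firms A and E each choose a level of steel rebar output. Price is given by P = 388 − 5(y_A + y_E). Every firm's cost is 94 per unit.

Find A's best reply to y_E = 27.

15.9

Firm A's profit: π = y_A(388 − 5(y_A + y_E)) − 94y_A.
∂π/∂y_A = 294 − 10y_A − 5y_E = 0, so y_A = 29.4 − 0.5y_E.
At y_E = 27: y_A = 29.4 − 0.5·27 = 15.9.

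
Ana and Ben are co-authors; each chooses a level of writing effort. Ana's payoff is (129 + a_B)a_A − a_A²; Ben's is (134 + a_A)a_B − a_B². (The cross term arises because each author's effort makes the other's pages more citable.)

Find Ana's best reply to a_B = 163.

Expanding Ana's payoff: 129a_A + a_Ba_A − a_A².
∂π/∂a_A = 129 + a_B − 2a_A = 0, so a_A = 64.5 + 0.5a_B.
At a_B = 163: a_A = 64.5 + 0.5·163 = 146.

146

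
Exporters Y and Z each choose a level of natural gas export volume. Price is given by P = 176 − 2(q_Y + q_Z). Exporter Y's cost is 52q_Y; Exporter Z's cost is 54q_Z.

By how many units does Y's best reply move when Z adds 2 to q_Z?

-1

Exporter Y's profit: π = q_Y(176 − 2(q_Y + q_Z)) − 52q_Y.
∂π/∂q_Y = 124 − 4q_Y − 2q_Z = 0, so q_Y = 31 − 0.5q_Z.
The reaction-function slope is −0.5, so a 2-unit rise in q_Z moves q_Y by −0.5 × 2 = −1. Y's best response falls — the actions are strategic substitutes.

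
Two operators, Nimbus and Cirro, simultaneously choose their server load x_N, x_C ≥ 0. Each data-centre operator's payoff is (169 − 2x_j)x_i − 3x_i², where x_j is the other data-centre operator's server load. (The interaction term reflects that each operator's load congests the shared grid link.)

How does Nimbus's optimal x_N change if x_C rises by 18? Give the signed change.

Nimbus's payoff is (169 − 2x_C)x_N − 3x_N².
∂π/∂x_N = 169 − 2x_C − 6x_N = 0, so x_N = 169/6 − (1/3)x_C.
The reaction-function slope is −1/3, so an 18-unit rise in x_C moves x_N by −1/3 × 18 = −6. Nimbus's best response falls — the actions are strategic substitutes.

-6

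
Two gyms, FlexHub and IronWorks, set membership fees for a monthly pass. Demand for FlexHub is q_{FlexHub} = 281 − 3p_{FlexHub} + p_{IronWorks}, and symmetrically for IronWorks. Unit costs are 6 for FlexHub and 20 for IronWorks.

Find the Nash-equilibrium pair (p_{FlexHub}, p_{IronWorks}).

61, 67

FlexHub's profit: π = (p_{FlexHub} − 6)(281 − 3p_{FlexHub} + p_{IronWorks}).
∂π/∂p_{FlexHub} = 299 − 6p_{FlexHub} + p_{IronWorks} = 0 ⇒ p_{FlexHub} = 299/6 + (1/6)p_{IronWorks}.
Similarly p_{IronWorks} = 341/6 + (1/6)p_{FlexHub}.
Substituting the second reaction function into the first: p_{FlexHub} = 299/6 + (1/6)(341/6 + (1/6)p_{FlexHub}), which gives (35/36)p_{FlexHub} = 2135/36 ⇒ p_{FlexHub} = 61.
Then p_{IronWorks} = 341/6 + (1/6)·61 = 67.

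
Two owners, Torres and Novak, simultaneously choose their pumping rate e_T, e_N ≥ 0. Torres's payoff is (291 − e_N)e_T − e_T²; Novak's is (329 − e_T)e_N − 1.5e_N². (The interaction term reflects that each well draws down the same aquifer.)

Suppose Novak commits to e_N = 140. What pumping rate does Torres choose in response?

75.5

Expanding Torres's payoff: 291e_T − e_Ne_T − e_T².
∂π/∂e_T = 291 − e_N − 2e_T = 0, so e_T = 145.5 − 0.5e_N.
At e_N = 140: e_T = 145.5 − 0.5·140 = 75.5.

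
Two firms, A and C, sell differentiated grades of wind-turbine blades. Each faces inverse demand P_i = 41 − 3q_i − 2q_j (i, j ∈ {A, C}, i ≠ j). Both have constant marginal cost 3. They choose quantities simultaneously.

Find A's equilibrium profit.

Firm A's profit: π = q_A(41 − 3q_A − 2q_C) − 3q_A.
∂π/∂q_A = 38 − 6q_A − 2q_C = 0 ⇒ q_A = 19/3 − (1/3)q_C.
The game is symmetric, so in equilibrium q_C = q_A: the reaction function gives (4/3)q_A = 19/3, hence q_A = 4.75.
P_A = 41 − 3·4.75 − 2·4.75 = 17.25.
Profit = (17.25 − 3)·4.75 = 67.6875.

67.6875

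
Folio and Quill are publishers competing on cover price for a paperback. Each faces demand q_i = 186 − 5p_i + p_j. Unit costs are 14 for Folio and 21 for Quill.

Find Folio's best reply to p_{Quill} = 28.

Folio's profit: π = (p_{Folio} − 14)(186 − 5p_{Folio} + p_{Quill}).
∂π/∂p_{Folio} = 256 − 10p_{Folio} + p_{Quill} = 0 ⇒ p_{Folio} = 25.6 + 0.1p_{Quill}.
At p_{Quill} = 28: p_{Folio} = 25.6 + 0.1·28 = 28.4.

28.4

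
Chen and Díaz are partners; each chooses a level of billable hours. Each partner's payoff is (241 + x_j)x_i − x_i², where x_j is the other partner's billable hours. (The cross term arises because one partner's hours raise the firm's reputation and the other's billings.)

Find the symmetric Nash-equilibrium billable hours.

241

Chen's payoff is (241 + x_D)x_C − x_C².
∂π/∂x_C = 241 + x_D − 2x_C = 0, so x_C = 120.5 + 0.5x_D.
By symmetry x_D = x_C; substituting into the reaction function, 0.5x_C = 120.5 and x_C = 241.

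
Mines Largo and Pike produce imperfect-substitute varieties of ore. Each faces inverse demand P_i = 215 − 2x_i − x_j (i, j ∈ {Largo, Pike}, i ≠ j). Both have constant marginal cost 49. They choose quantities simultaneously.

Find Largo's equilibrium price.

Mine Largo's profit: π = x_{Largo}(215 − 2x_{Largo} − x_{Pike}) − 49x_{Largo}.
∂π/∂x_{Largo} = 166 − 4x_{Largo} − x_{Pike} = 0 ⇒ x_{Largo} = 41.5 − 0.25x_{Pike}.
By symmetry x_{Pike} = x_{Largo}; substituting into the reaction function, 1.25x_{Largo} = 41.5 and x_{Largo} = 33.2.
P_{Largo} = 215 − 2·33.2 − 33.2 = 115.4.

115.4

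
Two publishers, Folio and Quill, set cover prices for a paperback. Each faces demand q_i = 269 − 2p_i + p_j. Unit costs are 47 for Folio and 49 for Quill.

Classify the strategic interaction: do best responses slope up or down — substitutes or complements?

Folio's profit: π = (p_{Folio} − 47)(269 − 2p_{Folio} + p_{Quill}).
∂π/∂p_{Folio} = 363 − 4p_{Folio} + p_{Quill} = 0 ⇒ p_{Folio} = 90.75 + 0.25p_{Quill}.
The best-response slope dp_{Folio}/dp_{Quill} = 0.25 > 0: the reaction function is upward-sloping, so the choices are strategic complements.

strategic complements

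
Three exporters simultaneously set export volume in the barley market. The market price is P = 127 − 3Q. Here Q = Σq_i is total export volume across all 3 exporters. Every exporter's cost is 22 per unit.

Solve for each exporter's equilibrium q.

8.75

A representative exporter's profit is π_i = q_i(127 − 3Q) − 22q_i, with Q = q_i + Σ_{j≠i} q_j.
First-order condition: 105 − 6q_i − 3Σ_{j≠i} q_j = 0.
Imposing symmetry (q_j = q for all j) turns Σ_{j≠i} q_j into 2q, so 105 = 12q and q = 8.75.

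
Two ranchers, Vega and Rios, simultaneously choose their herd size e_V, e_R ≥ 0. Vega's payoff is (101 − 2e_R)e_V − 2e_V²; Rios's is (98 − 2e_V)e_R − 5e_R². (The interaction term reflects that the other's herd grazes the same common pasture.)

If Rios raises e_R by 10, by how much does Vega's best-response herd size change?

Expanding Vega's payoff: 101e_V − 2e_Re_V − 2e_V².
∂π/∂e_V = 101 − 2e_R − 4e_V = 0, so e_V = 25.25 − 0.5e_R.
The reaction-function slope is −0.5, so a 10-unit rise in e_R moves e_V by −0.5 × 10 = −5. Vega's best response falls — the actions are strategic substitutes.

-5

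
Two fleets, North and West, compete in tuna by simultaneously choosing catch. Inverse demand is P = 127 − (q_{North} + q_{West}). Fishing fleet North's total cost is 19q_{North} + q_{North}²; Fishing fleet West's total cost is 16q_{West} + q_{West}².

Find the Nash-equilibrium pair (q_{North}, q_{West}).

21.4, 22.4

Fishing fleet North's profit: π = q_{North}(127 − (q_{North} + q_{West})) − 19q_{North} − q_{North}².
∂π/∂q_{North} = 108 − 4q_{North} − q_{West} = 0, so q_{North} = 27 − 0.25q_{West}.
By the same steps for West: q_{West} = 27.75 − 0.25q_{North}.
Plugging q_{West} into North's best response: q_{North} = 27 − 0.25(27.75 − 0.25q_{North}) ⇒ 0.9375q_{North} = 20.0625, so q_{North} = 21.4.
Then q_{West} = 27.75 − 0.25·21.4 = 22.4.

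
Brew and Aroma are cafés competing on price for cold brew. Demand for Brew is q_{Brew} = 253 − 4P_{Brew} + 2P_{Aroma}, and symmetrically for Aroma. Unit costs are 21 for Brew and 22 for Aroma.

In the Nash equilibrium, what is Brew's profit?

Brew's profit: π = (P_{Brew} − 21)(253 − 4P_{Brew} + 2P_{Aroma}).
∂π/∂P_{Brew} = 337 − 8P_{Brew} + 2P_{Aroma} = 0 ⇒ P_{Brew} = 42.125 + 0.25P_{Aroma}.
Similarly P_{Aroma} = 42.625 + 0.25P_{Brew}.
Plugging P_{Aroma} into Brew's best response: P_{Brew} = 42.125 + 0.25(42.625 + 0.25P_{Brew}) ⇒ 0.9375P_{Brew} = 1689/32, so P_{Brew} = 56.3.
Then P_{Aroma} = 42.625 + 0.25·56.3 = 56.7.
q_{Brew} = 253 − 4·56.3 + 2·56.7 = 141.2.
Profit = (56.3 − 21)·141.2 = 4984.36.

4984.36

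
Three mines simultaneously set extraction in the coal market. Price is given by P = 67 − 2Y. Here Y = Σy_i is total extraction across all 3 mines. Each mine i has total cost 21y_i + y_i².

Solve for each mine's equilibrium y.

A representative mine's profit is π_i = y_i(67 − 2Y) − 21y_i − y_i², with Y = y_i + Σ_{j≠i} y_j.
First-order condition: 46 − 6y_i − 2Σ_{j≠i} y_j = 0.
In a symmetric equilibrium every mine chooses the same y, so Σ_{j≠i} y_j = 2y. The condition becomes 46 − 10y = 0, giving y = 46/10 = 4.6.

4.6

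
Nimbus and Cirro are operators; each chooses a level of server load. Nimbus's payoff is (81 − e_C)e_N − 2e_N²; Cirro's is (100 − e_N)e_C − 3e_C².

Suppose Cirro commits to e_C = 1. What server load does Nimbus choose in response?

20

Expanding Nimbus's payoff: 81e_N − e_Ce_N − 2e_N².
∂π/∂e_N = 81 − e_C − 4e_N = 0, so e_N = 20.25 − 0.25e_C.
At e_C = 1: e_N = 20.25 − 0.25·1 = 20.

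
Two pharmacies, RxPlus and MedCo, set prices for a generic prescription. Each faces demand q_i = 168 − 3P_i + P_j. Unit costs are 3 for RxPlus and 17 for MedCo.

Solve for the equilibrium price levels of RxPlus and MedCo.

36.6, 42.6

RxPlus's profit: π = (P_{RxPlus} − 3)(168 − 3P_{RxPlus} + P_{MedCo}).
∂π/∂P_{RxPlus} = 177 − 6P_{RxPlus} + P_{MedCo} = 0 ⇒ P_{RxPlus} = 29.5 + (1/6)P_{MedCo}.
Similarly P_{MedCo} = 36.5 + (1/6)P_{RxPlus}.
Plugging P_{MedCo} into RxPlus's best response: P_{RxPlus} = 29.5 + (1/6)(36.5 + (1/6)P_{RxPlus}) ⇒ (35/36)P_{RxPlus} = 427/12, so P_{RxPlus} = 36.6.
Then P_{MedCo} = 36.5 + (1/6)·36.6 = 42.6.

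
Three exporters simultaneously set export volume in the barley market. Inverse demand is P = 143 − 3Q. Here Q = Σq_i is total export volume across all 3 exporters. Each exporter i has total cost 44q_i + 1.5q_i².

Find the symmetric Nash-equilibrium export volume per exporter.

6.6

A representative exporter's profit is π_i = q_i(143 − 3Q) − 44q_i − 1.5q_i², with Q = q_i + Σ_{j≠i} q_j.
First-order condition: 99 − 9q_i − 3Σ_{j≠i} q_j = 0.
With identical exporters, set every q_j = q: then 99 − 9q − 6q = 0, i.e. q = 99/15 = 6.6.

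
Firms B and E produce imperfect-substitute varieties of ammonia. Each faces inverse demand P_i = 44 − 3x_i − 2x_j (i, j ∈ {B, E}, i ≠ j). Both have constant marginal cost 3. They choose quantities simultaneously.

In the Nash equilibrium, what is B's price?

18.375

Firm B's profit: π = x_B(44 − 3x_B − 2x_E) − 3x_B.
∂π/∂x_B = 41 − 6x_B − 2x_E = 0 ⇒ x_B = 41/6 − (1/3)x_E.
By symmetry x_E = x_B; substituting into the reaction function, (4/3)x_B = 41/6 and x_B = 5.125.
P_B = 44 − 3·5.125 − 2·5.125 = 18.375.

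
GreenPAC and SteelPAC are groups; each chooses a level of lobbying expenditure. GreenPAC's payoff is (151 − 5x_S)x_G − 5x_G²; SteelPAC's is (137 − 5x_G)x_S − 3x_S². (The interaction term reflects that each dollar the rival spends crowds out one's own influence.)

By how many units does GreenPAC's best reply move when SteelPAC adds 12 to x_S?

Expanding GreenPAC's payoff: 151x_G − 5x_Sx_G − 5x_G².
∂π/∂x_G = 151 − 5x_S − 10x_G = 0, so x_G = 15.1 − 0.5x_S.
The reaction-function slope is −0.5, so a 12-unit rise in x_S moves x_G by −0.5 × 12 = −6. GreenPAC's best response falls — the actions are strategic substitutes.

-6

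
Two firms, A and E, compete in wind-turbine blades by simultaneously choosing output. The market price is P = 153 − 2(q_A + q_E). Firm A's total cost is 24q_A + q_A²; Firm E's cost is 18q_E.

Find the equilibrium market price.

73.2

Firm A's profit: π = q_A(153 − 2(q_A + q_E)) − 24q_A − q_A².
∂π/∂q_A = 129 − 6q_A − 2q_E = 0, so q_A = 21.5 − (1/3)q_E.
For E: ∂π/∂q_E = 135 − 4q_E − 2q_A = 0 ⇒ q_E = 33.75 − 0.5q_A.
Solving the two reaction functions simultaneously: (1 − (−1/3)(−0.5))q_A = 21.5 − (1/3)·33.75, so (5/6)q_A = 10.25 and q_A = 12.3.
Then q_E = 33.75 − 0.5·12.3 = 27.6.
Equilibrium price: P = 153 − 2·39.9 = 73.2.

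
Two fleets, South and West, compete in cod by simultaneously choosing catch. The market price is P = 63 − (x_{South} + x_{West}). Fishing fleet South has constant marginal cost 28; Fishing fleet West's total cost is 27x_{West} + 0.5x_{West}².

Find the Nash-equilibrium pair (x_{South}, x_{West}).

Fishing fleet South's profit: π = x_{South}(63 − (x_{South} + x_{West})) − 28x_{South}.
∂π/∂x_{South} = 35 − 2x_{South} − x_{West} = 0, so x_{South} = 17.5 − 0.5x_{West}.
For West: ∂π/∂x_{West} = 36 − 3x_{West} − x_{South} = 0 ⇒ x_{West} = 12 − (1/3)x_{South}.
Plugging x_{West} into South's best response: x_{South} = 17.5 − 0.5(12 − (1/3)x_{South}) ⇒ (5/6)x_{South} = 11.5, so x_{South} = 13.8.
Then x_{West} = 12 − (1/3)·13.8 = 7.4.

13.8, 7.4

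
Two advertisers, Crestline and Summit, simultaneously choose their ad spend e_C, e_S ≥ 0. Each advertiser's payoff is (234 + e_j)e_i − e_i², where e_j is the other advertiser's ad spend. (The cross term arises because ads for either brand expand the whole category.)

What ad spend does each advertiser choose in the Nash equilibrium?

Crestline's payoff is (234 + e_S)e_C − e_C².
∂π/∂e_C = 234 + e_S − 2e_C = 0, so e_C = 117 + 0.5e_S.
Setting e_C = e_S in the reaction function: e_C = 117 + 0.5e_C, so e_C = 117 / 0.5 = 234.

234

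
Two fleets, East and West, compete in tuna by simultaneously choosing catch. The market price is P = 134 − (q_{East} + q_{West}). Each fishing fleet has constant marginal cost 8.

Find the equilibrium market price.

50

Fishing fleet East's profit: π = q_{East}(134 − (q_{East} + q_{West})) − 8q_{East}.
∂π/∂q_{East} = 126 − 2q_{East} − q_{West} = 0, so q_{East} = 63 − 0.5q_{West}.
By symmetry q_{West} = q_{East}; substituting into the reaction function, 1.5q_{East} = 63 and q_{East} = 42.
Equilibrium price: P = 134 − 84 = 50.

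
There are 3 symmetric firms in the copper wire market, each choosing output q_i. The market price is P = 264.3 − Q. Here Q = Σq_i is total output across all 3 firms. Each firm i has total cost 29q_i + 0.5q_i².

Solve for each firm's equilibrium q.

47.06

A representative firm's profit is π_i = q_i(264.3 − Q) − 29q_i − 0.5q_i², with Q = q_i + Σ_{j≠i} q_j.
First-order condition: 235.3 − 3q_i − Σ_{j≠i} q_j = 0.
In a symmetric equilibrium every firm chooses the same q, so Σ_{j≠i} q_j = 2q. The condition becomes 235.3 − 5q = 0, giving q = 235.3/5 = 47.06.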